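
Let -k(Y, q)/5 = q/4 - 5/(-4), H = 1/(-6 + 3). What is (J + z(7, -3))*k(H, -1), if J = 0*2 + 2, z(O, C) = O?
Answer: -45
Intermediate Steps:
H = -⅓ (H = 1/(-3) = -⅓ ≈ -0.33333)
J = 2 (J = 0 + 2 = 2)
k(Y, q) = -25/4 - 5*q/4 (k(Y, q) = -5*(q/4 - 5/(-4)) = -5*(q*(¼) - 5*(-¼)) = -5*(q/4 + 5/4) = -5*(5/4 + q/4) = -25/4 - 5*q/4)
(J + z(7, -3))*k(H, -1) = (2 + 7)*(-25/4 - 5/4*(-1)) = 9*(-25/4 + 5/4) = 9*(-5) = -45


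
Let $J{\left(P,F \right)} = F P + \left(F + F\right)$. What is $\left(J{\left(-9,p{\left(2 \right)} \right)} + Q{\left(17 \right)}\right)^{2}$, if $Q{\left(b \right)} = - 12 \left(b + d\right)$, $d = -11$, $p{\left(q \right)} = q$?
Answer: $7396$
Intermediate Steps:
$J{\left(P,F \right)} = 2 F + F P$ ($J{\left(P,F \right)} = F P + 2 F = 2 F + F P$)
$Q{\left(b \right)} = 132 - 12 b$ ($Q{\left(b \right)} = - 12 \left(b - 11\right) = - 12 \left(-11 + b\right) = 132 - 12 b$)
$\left(J{\left(-9,p{\left(2 \right)} \right)} + Q{\left(17 \right)}\right)^{2} = \left(2 \left(2 - 9\right) + \left(132 - 204\right)\right)^{2} = \left(2 \left(-7\right) + \left(132 - 204\right)\right)^{2} = \left(-14 - 72\right)^{2} = \left(-86\right)^{2} = 7396$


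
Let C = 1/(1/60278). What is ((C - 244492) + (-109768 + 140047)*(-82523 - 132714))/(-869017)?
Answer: 6517345337/869017 ≈ 7499.7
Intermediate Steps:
C = 60278 (C = 1/(1/60278) = 60278)
((C - 244492) + (-109768 + 140047)*(-82523 - 132714))/(-869017) = ((60278 - 244492) + (-109768 + 140047)*(-82523 - 132714))/(-869017) = (-184214 + 30279*(-215237))*(-1/869017) = (-184214 - 6517161123)*(-1/869017) = -6517345337*(-1/869017) = 6517345337/869017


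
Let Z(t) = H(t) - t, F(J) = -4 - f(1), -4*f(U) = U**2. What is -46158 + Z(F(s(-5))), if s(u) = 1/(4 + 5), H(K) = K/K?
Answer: -184613/4 ≈ -46153.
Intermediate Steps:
f(U) = -U**2/4
H(K) = 1
s(u) = 1/9
F(J) = -15/4 (F(J) = -4 - (-1)*1**2/4 = -4 - (-1)/4 = -4 - 1*(-1/4) = -4 + 1/4 = -15/4)
Z(t) = 1 - t
-46158 + Z(F(s(-5))) = -46158 + (1 - 1*(-15/4)) = -46158 + (1 + 15/4) = -46158 + 19/4 = -184613/4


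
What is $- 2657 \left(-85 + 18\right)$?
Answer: $178019$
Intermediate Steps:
$- 2657 \left(-85 + 18\right) = \left(-2657\right) \left(-67\right) = 178019$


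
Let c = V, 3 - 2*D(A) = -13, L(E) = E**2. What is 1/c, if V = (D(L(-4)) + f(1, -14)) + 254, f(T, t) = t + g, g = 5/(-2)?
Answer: 2/491 ≈ 0.0040733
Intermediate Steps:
g = -5/2 (g = 5*(-1/2) = -5/2 ≈ -2.5000)
f(T, t) = -5/2 + t (f(T, t) = t - 5/2 = -5/2 + t)
D(A) = 8 (D(A) = 3/2 - 1/2*(-13) = 3/2 + 13/2 = 8)
V = 491/2 (V = (8 + (-5/2 - 14)) + 254 = (8 - 33/2) + 254 = -17/2 + 254 = 491/2 ≈ 245.50)
c = 491/2 ≈ 245.50
1/c = 1/(491/2) = 2/491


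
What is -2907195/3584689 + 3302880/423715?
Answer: 2121595094979/303777299927 ≈ 6.9840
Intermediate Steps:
-2907195/3584689 + 3302880/423715 = -2907195*1/3584689 + 3302880*(1/423715) = -2907195/3584689 + 660576/84743 = 2121595094979/303777299927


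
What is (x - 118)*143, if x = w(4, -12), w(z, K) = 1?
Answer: -16731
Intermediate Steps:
x = 1
(x - 118)*143 = (1 - 118)*143 = -117*143 = -16731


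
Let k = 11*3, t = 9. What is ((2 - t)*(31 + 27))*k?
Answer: -13398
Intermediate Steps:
k = 33
((2 - t)*(31 + 27))*k = ((2 - 1*9)*(31 + 27))*33 = ((2 - 9)*58)*33 = -7*58*33 = -406*33 = -13398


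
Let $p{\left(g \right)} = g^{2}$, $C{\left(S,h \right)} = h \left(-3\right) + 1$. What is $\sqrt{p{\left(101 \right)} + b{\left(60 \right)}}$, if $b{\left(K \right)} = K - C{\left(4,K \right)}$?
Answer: $6 \sqrt{290} \approx 102.18$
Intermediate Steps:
$C{\left(S,h \right)} = 1 - 3 h$ ($C{\left(S,h \right)} = - 3 h + 1 = 1 - 3 h$)
$b{\left(K \right)} = -1 + 4 K$ ($b{\left(K \right)} = K - \left(1 - 3 K\right) = K + \left(-1 + 3 K\right) = -1 + 4 K$)
$\sqrt{p{\left(101 \right)} + b{\left(60 \right)}} = \sqrt{101^{2} + \left(-1 + 4 \cdot 60\right)} = \sqrt{10201 + \left(-1 + 240\right)} = \sqrt{10201 + 239} = \sqrt{10440} = 6 \sqrt{290}$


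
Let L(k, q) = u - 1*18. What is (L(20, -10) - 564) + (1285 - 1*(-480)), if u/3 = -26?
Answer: 1105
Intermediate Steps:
u = -78 (u = 3*(-26) = -78)
L(k, q) = -96 (L(k, q) = -78 - 1*18 = -78 - 18 = -96)
(L(20, -10) - 564) + (1285 - 1*(-480)) = (-96 - 564) + (1285 - 1*(-480)) = -660 + (1285 + 480) = -660 + 1765 = 1105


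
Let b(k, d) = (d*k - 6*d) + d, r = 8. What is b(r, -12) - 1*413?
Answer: -449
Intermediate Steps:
b(k, d) = -5*d + d*k (b(k, d) = (-6*d + d*k) + d = -5*d + d*k)
b(r, -12) - 1*413 = -12*(-5 + 8) - 1*413 = -12*3 - 413 = -36 - 413 = -449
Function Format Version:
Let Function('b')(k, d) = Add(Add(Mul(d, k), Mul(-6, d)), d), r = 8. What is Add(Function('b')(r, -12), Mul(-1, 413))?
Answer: -449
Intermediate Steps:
Function('b')(k, d) = Add(Mul(-5, d), Mul(d, k)) (Function('b')(k, d) = Add(Add(Mul(-6, d), Mul(d, k)), d) = Add(Mul(-5, d), Mul(d, k)))
Add(Function('b')(r, -12), Mul(-1, 413)) = Add(Mul(-12, Add(-5, 8)), Mul(-1, 413)) = Add(Mul(-12, 3), -413) = Add(-36, -413) = -449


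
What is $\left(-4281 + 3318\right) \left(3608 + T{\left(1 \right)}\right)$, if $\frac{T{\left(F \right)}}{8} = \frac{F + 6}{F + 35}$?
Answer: $-3476002$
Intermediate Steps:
$T{\left(F \right)} = \frac{8 \left(6 + F\right)}{35 + F}$ ($T{\left(F \right)} = 8 \frac{F + 6}{F + 35} = 8 \frac{6 + F}{35 + F} = \frac{8 \left(6 + F\right)}{35 + F}$)
$\left(-4281 + 3318\right) \left(3608 + T{\left(1 \right)}\right) = \left(-4281 + 3318\right) \left(3608 + \frac{8 \left(6 + 1\right)}{35 + 1}\right) = - 963 \left(3608 + 8 \cdot \frac{1}{36} \cdot 7\right) = - 963 \left(3608 + \frac{14}{9}\right) = \left(-963\right) \frac{32486}{9} = -3476002$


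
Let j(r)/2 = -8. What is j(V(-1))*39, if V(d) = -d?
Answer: -624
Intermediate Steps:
j(r) = -16 (j(r) = 2*(-8) = -16)
j(V(-1))*39 = -16*39 = -624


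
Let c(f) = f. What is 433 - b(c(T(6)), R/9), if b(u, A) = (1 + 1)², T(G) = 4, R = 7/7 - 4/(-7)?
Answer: 429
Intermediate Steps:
R = 11/7 (R = 7*(⅐) - 4*(-⅐) = 1 + 4/7 = 11/7 ≈ 1.5714)
b(u, A) = 4 (b(u, A) = 2² = 4)
433 - b(c(T(6)), R/9) = 433 - 1*4 = 433 - 4 = 429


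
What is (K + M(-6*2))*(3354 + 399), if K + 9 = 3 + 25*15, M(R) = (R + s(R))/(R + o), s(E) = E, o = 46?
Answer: 23497533/17 ≈ 1.3822e+6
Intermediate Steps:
M(R) = 2*R/(46 + R) (M(R) = (R + R)/(R + 46) = (2*R)/(46 + R) = 2*R/(46 + R))
K = 369 (K = -9 + (3 + 25*15) = -9 + (3 + 375) = -9 + 378 = 369)
(K + M(-6*2))*(3354 + 399) = (369 + 2*(-6*2)/(46 - 6*2))*(3354 + 399) = (369 + 2*(-12)/(46 - 12))*3753 = (369 + 2*(-12)/34)*3753 = (369 + 2*(-12)*(1/34))*3753 = (369 - 12/17)*3753 = (6261/17)*3753 = 23497533/17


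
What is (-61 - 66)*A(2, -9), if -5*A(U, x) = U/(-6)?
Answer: -127/15 ≈ -8.4667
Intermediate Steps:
A(U, x) = U/30 (A(U, x) = -U/(5*(-6)) = -U*(-1)/(5*6) = -(-1)*U/30 = U/30)
(-61 - 66)*A(2, -9) = (-61 - 66)*((1/30)*2) = -127*1/15 = -127/15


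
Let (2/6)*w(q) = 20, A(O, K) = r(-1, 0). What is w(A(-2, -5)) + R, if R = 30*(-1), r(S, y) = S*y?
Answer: 30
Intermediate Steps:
A(O, K) = 0 (A(O, K) = -1*0 = 0)
w(q) = 60 (w(q) = 3*20 = 60)
R = -30
w(A(-2, -5)) + R = 60 - 30 = 30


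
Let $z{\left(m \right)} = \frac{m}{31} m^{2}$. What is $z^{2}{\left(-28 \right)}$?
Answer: $\frac{481890304}{961} \approx 5.0145 \cdot 10^{5}$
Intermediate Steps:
$z{\left(m \right)} = \frac{m^{3}}{31}$ ($z{\left(m \right)} = m \frac{1}{31} m^{2} = \frac{m}{31} m^{2} = \frac{m^{3}}{31}$)
$z^{2}{\left(-28 \right)} = \left(\frac{\left(-28\right)^{3}}{31}\right)^{2} = \left(\frac{1}{31} \left(-21952\right)\right)^{2} = \left(- \frac{21952}{31}\right)^{2} = \frac{481890304}{961}$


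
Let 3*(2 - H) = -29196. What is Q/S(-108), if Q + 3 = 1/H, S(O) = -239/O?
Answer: -1576854/1163213 ≈ -1.3556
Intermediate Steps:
H = 9734 (H = 2 - 1/3*(-29196) = 2 + 9732 = 9734)
Q = -29201/9734 (Q = -3 + 1/9734 = -29201/9734 ≈ -2.9999)
Q/S(-108) = -29201/(9734*((-239/(-108)))) = -29201/(9734*((-239*(-1/108)))) = -29201/(9734*239/108) = -29201/9734*108/239 = -1576854/1163213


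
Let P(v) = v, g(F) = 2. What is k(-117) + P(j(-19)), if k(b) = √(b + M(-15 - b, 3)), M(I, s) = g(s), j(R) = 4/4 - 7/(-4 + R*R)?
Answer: 50/51 + I*√115 ≈ 0.98039 + 10.724*I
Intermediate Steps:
j(R) = 1 - 7/(-4 + R²) (j(R) = 4*(¼) - 7/(-4 + R²) = 1 - 7/(-4 + R²))
M(I, s) = 2
k(b) = √(2 + b) (k(b) = √(b + 2) = √(2 + b))
k(-117) + P(j(-19)) = √(2 - 117) + (-11 + (-19)²)/(-4 + (-19)²) = √(-115) + (-11 + 361)/(-4 + 361) = I*√115 + 350/357 = I*√115 + (1/357)*350 = I*√115 + 50/51 = 50/51 + I*√115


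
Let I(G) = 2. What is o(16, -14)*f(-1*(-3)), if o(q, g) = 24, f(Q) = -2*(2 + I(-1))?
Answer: -192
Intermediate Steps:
f(Q) = -8 (f(Q) = -2*(2 + 2) = -2*4 = -8)
o(16, -14)*f(-1*(-3)) = 24*(-8) = -192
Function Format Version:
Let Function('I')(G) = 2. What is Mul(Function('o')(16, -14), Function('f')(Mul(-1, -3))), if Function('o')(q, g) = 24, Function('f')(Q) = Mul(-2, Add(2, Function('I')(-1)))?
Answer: -192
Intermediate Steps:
Function('f')(Q) = -8 (Function('f')(Q) = Mul(-2, Add(2, 2)) = Mul(-2, 4) = -8)
Mul(Function('o')(16, -14), Function('f')(Mul(-1, -3))) = Mul(24, -8) = -192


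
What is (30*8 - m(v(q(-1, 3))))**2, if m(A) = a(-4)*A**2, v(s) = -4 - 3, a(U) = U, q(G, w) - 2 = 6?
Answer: 190096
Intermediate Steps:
q(G, w) = 8 (q(G, w) = 2 + 6 = 8)
v(s) = -7
m(A) = -4*A**2
(30*8 - m(v(q(-1, 3))))**2 = (30*8 - (-4)*(-7)**2)**2 = (240 - (-4)*49)**2 = (240 - 1*(-196))**2 = (240 + 196)**2 = 436**2 = 190096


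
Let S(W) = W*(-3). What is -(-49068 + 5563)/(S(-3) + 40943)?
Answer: 43505/40952 ≈ 1.0623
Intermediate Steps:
S(W) = -3*W
-(-49068 + 5563)/(S(-3) + 40943) = -(-49068 + 5563)/(-3*(-3) + 40943) = -(-43505)/(9 + 40943) = -(-43505)/40952 = -1*(-43505/40952) = 43505/40952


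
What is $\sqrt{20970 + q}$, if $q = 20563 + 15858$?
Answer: $\sqrt{57391} \approx 239.56$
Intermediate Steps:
$q = 36421$
$\sqrt{20970 + q} = \sqrt{20970 + 36421} = \sqrt{57391}$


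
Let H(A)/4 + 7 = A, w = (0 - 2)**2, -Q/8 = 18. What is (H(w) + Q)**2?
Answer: 24336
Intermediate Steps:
Q = -144 (Q = -8*18 = -144)
w = 4 (w = (-2)**2 = 4)
H(A) = -28 + 4*A
(H(w) + Q)**2 = ((-28 + 4*4) - 144)**2 = ((-28 + 16) - 144)**2 = (-12 - 144)**2 = (-156)**2 = 24336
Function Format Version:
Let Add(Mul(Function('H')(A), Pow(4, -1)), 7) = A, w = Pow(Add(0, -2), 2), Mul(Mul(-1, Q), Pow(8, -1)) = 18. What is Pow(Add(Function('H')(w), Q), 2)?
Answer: 24336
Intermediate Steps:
Q = -144 (Q = Mul(-8, 18) = -144)
w = 4 (w = Pow(-2, 2) = 4)
Function('H')(A) = Add(-28, Mul(4, A))
Pow(Add(Function('H')(w), Q), 2) = Pow(Add(Add(-28, Mul(4, 4)), -144), 2) = Pow(Add(Add(-28, 16), -144), 2) = Pow(Add(-12, -144), 2) = Pow(-156, 2) = 24336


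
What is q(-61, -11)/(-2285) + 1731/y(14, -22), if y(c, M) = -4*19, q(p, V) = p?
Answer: -3950699/173660 ≈ -22.750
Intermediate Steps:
y(c, M) = -76
q(-61, -11)/(-2285) + 1731/y(14, -22) = -61/(-2285) + 1731/(-76) = -61*(-1/2285) + 1731*(-1/76) = 61/2285 - 1731/76 = -3950699/173660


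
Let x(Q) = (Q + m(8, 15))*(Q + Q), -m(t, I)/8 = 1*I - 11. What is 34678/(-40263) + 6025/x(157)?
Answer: -44741077/63212910 ≈ -0.70778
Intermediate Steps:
m(t, I) = 88 - 8*I (m(t, I) = -8*(1*I - 11) = -8*(I - 11) = -8*(-11 + I) = 88 - 8*I)
x(Q) = 2*Q*(-32 + Q) (x(Q) = (Q + (88 - 8*15))*(Q + Q) = (Q + (88 - 120))*(2*Q) = (Q - 32)*(2*Q) = (-32 + Q)*(2*Q) = 2*Q*(-32 + Q))
34678/(-40263) + 6025/x(157) = 34678/(-40263) + 6025/((2*157*(-32 + 157))) = 34678*(-1/40263) + 6025/((2*157*125)) = -34678/40263 + 6025/39250 = -34678/40263 + 6025*(1/39250) = -34678/40263 + 241/1570 = -44741077/63212910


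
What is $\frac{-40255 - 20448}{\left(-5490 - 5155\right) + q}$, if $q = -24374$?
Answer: $\frac{60703}{35019} \approx 1.7334$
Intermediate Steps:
$\frac{-40255 - 20448}{\left(-5490 - 5155\right) + q} = \frac{-40255 - 20448}{\left(-5490 - 5155\right) - 24374} = - \frac{60703}{\left(-5490 - 5155\right) - 24374} = - \frac{60703}{-10645 - 24374} = - \frac{60703}{-35019} = \left(-60703\right) \left(- \frac{1}{35019}\right) = \frac{60703}{35019}$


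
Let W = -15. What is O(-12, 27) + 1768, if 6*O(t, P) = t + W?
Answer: 3527/2 ≈ 1763.5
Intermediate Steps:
O(t, P) = -5/2 + t/6 (O(t, P) = (t - 15)/6 = (-15 + t)/6 = -5/2 + t/6)
O(-12, 27) + 1768 = (-5/2 + (⅙)*(-12)) + 1768 = (-5/2 - 2) + 1768 = -9/2 + 1768 = 3527/2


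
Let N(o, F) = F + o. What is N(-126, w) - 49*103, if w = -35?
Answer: -5208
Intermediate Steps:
N(-126, w) - 49*103 = (-35 - 126) - 49*103 = -161 - 5047 = -5208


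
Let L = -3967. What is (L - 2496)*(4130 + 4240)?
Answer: -54095310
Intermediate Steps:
(L - 2496)*(4130 + 4240) = (-3967 - 2496)*(4130 + 4240) = -6463*8370 = -54095310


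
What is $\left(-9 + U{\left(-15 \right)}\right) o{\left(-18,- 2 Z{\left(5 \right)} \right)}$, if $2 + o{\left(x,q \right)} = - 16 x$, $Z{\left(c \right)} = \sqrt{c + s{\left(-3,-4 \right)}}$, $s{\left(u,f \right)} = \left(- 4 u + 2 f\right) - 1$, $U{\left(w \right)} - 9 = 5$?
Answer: $1430$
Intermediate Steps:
$U{\left(w \right)} = 14$ ($U{\left(w \right)} = 9 + 5 = 14$)
$s{\left(u,f \right)} = -1 - 4 u + 2 f$
$Z{\left(c \right)} = \sqrt{3 + c}$ ($Z{\left(c \right)} = \sqrt{c - -3} = \sqrt{c + 3} = \sqrt{3 + c}$)
$o{\left(x,q \right)} = -2 - 16 x$
$\left(-9 + U{\left(-15 \right)}\right) o{\left(-18,- 2 Z{\left(5 \right)} \right)} = \left(-9 + 14\right) \left(-2 - -288\right) = 5 \left(-2 + 288\right) = 5 \cdot 286 = 1430$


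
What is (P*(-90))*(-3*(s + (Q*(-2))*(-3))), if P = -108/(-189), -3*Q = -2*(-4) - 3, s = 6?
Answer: -4320/7 ≈ -617.14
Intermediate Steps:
Q = -5/3 (Q = -(-2*(-4) - 3)/3 = -(8 - 3)/3 = -1/3*5 = -5/3 ≈ -1.6667)
P = 4/7 (P = -108*(-1/189) = 4/7 ≈ 0.57143)
(P*(-90))*(-3*(s + (Q*(-2))*(-3))) = ((4/7)*(-90))*(-3*(6 - 5/3*(-2)*(-3))) = -(-1080)*(6 + (10/3)*(-3))/7 = -(-1080)*(6 - 10)/7 = -(-1080)*(-4)/7 = -360/7*12 = -4320/7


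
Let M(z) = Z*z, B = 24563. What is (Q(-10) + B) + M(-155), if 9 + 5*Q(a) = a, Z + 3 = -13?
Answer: 135196/5 ≈ 27039.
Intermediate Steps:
Z = -16 (Z = -3 - 13 = -16)
Q(a) = -9/5 + a/5
M(z) = -16*z
(Q(-10) + B) + M(-155) = ((-9/5 + (1/5)*(-10)) + 24563) - 16*(-155) = ((-9/5 - 2) + 24563) + 2480 = (-19/5 + 24563) + 2480 = 122796/5 + 2480 = 135196/5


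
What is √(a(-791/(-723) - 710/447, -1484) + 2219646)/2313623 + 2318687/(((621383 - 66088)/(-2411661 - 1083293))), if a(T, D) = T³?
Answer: -8103704405398/555295 + √298938572104605734922880809/26849841382944567 ≈ -1.4594e+7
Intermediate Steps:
√(a(-791/(-723) - 710/447, -1484) + 2219646)/2313623 + 2318687/(((621383 - 66088)/(-2411661 - 1083293))) = √((-791/(-723) - 710/447)³ + 2219646)/2313623 + 2318687/(((621383 - 66088)/(-2411661 - 1083293))) = √((-791*(-1/723) - 710*1/447)³ + 2219646)*(1/2313623) + 2318687/((555295/(-3494954))) = √((791/723 - 710/447)³ + 2219646)*(1/2313623) + 2318687/((555295*(-1/3494954))) = √((-53251/107727)³ + 2219646)*(1/2313623) + 2318687/(-555295/3494954) = √(-151002209972251/1250183311049583 + 2219646)*(1/2313623) + 2318687*(-3494954/555295) = √(2774964234635752735367/1250183311049583)*(1/2313623) - 8103704405398/555295 = (√298938572104605734922880809/11605106529)*(1/2313623) - 8103704405398/555295 = √298938572104605734922880809/26849841382944567 - 8103704405398/555295 = -8103704405398/555295 + √298938572104605734922880809/26849841382944567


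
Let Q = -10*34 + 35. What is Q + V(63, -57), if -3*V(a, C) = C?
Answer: -286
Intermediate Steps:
V(a, C) = -C/3
Q = -305 (Q = -340 + 35 = -305)
Q + V(63, -57) = -305 - 1/3*(-57) = -305 + 19 = -286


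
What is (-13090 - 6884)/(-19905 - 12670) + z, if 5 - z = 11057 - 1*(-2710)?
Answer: -448277176/32575 ≈ -13761.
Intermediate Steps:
z = -13762 (z = 5 - (11057 - 1*(-2710)) = 5 - (11057 + 2710) = 5 - 1*13767 = 5 - 13767 = -13762)
(-13090 - 6884)/(-19905 - 12670) + z = (-13090 - 6884)/(-19905 - 12670) - 13762 = -19974/(-32575) - 13762 = -19974*(-1/32575) - 13762 = 19974/32575 - 13762 = -448277176/32575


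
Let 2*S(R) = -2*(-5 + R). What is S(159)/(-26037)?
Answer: 14/2367 ≈ 0.0059147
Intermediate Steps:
S(R) = 5 - R (S(R) = (-2*(-5 + R))/2 = (10 - 2*R)/2 = 5 - R)
S(159)/(-26037) = (5 - 1*159)/(-26037) = (5 - 159)*(-1/26037) = -154*(-1/26037) = 14/2367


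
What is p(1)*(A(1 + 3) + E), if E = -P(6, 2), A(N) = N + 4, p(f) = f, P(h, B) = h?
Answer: 2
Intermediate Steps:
A(N) = 4 + N
E = -6 (E = -1*6 = -6)
p(1)*(A(1 + 3) + E) = 1*((4 + (1 + 3)) - 6) = 1*((4 + 4) - 6) = 1*(8 - 6) = 1*2 = 2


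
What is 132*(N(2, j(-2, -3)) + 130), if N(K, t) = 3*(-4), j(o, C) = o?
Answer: 15576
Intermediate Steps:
N(K, t) = -12
132*(N(2, j(-2, -3)) + 130) = 132*(-12 + 130) = 132*118 = 15576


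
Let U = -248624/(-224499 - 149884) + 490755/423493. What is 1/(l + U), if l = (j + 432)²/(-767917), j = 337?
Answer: 121752149768867023/128184579506970190 ≈ 0.94982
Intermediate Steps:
l = -591361/767917 (l = (337 + 432)²/(-767917) = 769²*(-1/767917) = 591361*(-1/767917) = -591361/767917 ≈ -0.77008)
U = 289020852797/158548579819 (U = -248624/(-374383) + 490755*(1/423493) = -248624*(-1/374383) + 490755/423493 = 248624/374383 + 490755/423493 = 289020852797/158548579819 ≈ 1.8229)
1/(l + U) = 1/(-591361/767917 + 289020852797/158548579819) = 1/(128184579506970190/121752149768867023) = 121752149768867023/128184579506970190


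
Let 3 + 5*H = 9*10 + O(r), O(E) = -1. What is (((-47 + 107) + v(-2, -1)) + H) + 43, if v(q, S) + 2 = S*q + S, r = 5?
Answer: 596/5 ≈ 119.20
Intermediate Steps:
v(q, S) = -2 + S + S*q (v(q, S) = -2 + (S*q + S) = -2 + (S + S*q) = -2 + S + S*q)
H = 86/5 (H = -⅗ + (9*10 - 1)/5 = -⅗ + (90 - 1)/5 = -⅗ + (⅕)*89 = -⅗ + 89/5 = 86/5 ≈ 17.200)
(((-47 + 107) + v(-2, -1)) + H) + 43 = (((-47 + 107) + (-2 - 1 - 1*(-2))) + 86/5) + 43 = ((60 + (-2 - 1 + 2)) + 86/5) + 43 = ((60 - 1) + 86/5) + 43 = (59 + 86/5) + 43 = 381/5 + 43 = 596/5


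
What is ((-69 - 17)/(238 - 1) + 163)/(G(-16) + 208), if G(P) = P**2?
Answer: 38545/109968 ≈ 0.35051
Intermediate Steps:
((-69 - 17)/(238 - 1) + 163)/(G(-16) + 208) = ((-69 - 17)/(238 - 1) + 163)/((-16)**2 + 208) = (-86/237 + 163)/(256 + 208) = (-86*1/237 + 163)/464 = (-86/237 + 163)*(1/464) = (38545/237)*(1/464) = 38545/109968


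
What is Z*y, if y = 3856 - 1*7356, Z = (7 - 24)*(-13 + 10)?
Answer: -178500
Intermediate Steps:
Z = 51 (Z = -17*(-3) = 51)
y = -3500 (y = 3856 - 7356 = -3500)
Z*y = 51*(-3500) = -178500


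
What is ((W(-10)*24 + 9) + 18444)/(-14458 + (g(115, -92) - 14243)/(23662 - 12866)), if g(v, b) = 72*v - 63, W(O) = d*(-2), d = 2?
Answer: -99091086/78047297 ≈ -1.2696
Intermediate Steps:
W(O) = -4 (W(O) = 2*(-2) = -4)
g(v, b) = -63 + 72*v
((W(-10)*24 + 9) + 18444)/(-14458 + (g(115, -92) - 14243)/(23662 - 12866)) = ((-4*24 + 9) + 18444)/(-14458 + ((-63 + 72*115) - 14243)/(23662 - 12866)) = ((-96 + 9) + 18444)/(-14458 + ((-63 + 8280) - 14243)/10796) = (-87 + 18444)/(-14458 + (8217 - 14243)*(1/10796)) = 18357/(-14458 - 6026*1/10796) = 18357/(-14458 - 3013/5398) = 18357/(-78047297/5398) = 18357*(-5398/78047297) = -99091086/78047297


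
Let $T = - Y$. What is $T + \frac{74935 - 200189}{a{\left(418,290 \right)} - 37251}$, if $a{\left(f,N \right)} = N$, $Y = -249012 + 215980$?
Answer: $\frac{1221021006}{36961} \approx 33035.0$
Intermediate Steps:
$Y = -33032$
$T = 33032$ ($T = \left(-1\right) \left(-33032\right) = 33032$)
$T + \frac{74935 - 200189}{a{\left(418,290 \right)} - 37251} = 33032 + \frac{74935 - 200189}{290 - 37251} = 33032 - \frac{125254}{-36961} = 33032 - - \frac{125254}{36961} = 33032 + \frac{125254}{36961} = \frac{1221021006}{36961}$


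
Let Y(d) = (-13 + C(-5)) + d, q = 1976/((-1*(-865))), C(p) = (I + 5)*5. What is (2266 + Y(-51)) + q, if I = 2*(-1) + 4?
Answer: 1936981/865 ≈ 2239.3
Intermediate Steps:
I = 2 (I = -2 + 4 = 2)
C(p) = 35 (C(p) = (2 + 5)*5 = 7*5 = 35)
q = 1976/865 ≈ 2.2844
Y(d) = 22 + d (Y(d) = (-13 + 35) + d = 22 + d)
(2266 + Y(-51)) + q = (2266 + (22 - 51)) + 1976/865 = (2266 - 29) + 1976/865 = 2237 + 1976/865 = 1936981/865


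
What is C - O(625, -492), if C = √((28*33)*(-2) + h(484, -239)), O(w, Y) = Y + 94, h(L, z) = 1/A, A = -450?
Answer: 398 + I*√1663202/30 ≈ 398.0 + 42.988*I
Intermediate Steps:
h(L, z) = -1/450 (h(L, z) = 1/(-450) = -1/450)
O(w, Y) = 94 + Y
C = I*√1663202/30 (C = √((28*33)*(-2) - 1/450) = √(924*(-2) - 1/450) = √(-1848 - 1/450) = √(-831601/450) = I*√1663202/30 ≈ 42.988*I)
C - O(625, -492) = I*√1663202/30 - (94 - 492) = I*√1663202/30 - 1*(-398) = I*√1663202/30 + 398 = 398 + I*√1663202/30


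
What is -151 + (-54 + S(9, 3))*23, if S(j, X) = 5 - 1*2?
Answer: -1324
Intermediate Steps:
S(j, X) = 3 (S(j, X) = 5 - 2 = 3)
-151 + (-54 + S(9, 3))*23 = -151 + (-54 + 3)*23 = -151 - 51*23 = -151 - 1173 = -1324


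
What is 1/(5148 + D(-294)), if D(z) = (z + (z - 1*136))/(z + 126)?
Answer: 42/216397 ≈ 0.00019409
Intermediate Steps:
D(z) = (-136 + 2*z)/(126 + z) (D(z) = (z + (z - 136))/(126 + z) = (z + (-136 + z))/(126 + z) = (-136 + 2*z)/(126 + z))
1/(5148 + D(-294)) = 1/(5148 + 2*(-68 - 294)/(126 - 294)) = 1/(5148 + 2*(-362)/(-168)) = 1/(5148 + 2*(-1/168)*(-362)) = 1/(5148 + 181/42) = 1/(216397/42) = 42/216397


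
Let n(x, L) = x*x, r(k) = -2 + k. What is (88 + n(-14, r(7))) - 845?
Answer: -561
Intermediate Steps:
n(x, L) = x²
(88 + n(-14, r(7))) - 845 = (88 + (-14)²) - 845 = (88 + 196) - 845 = 284 - 845 = -561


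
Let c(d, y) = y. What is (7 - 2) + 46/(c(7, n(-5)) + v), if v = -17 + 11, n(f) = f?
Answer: 9/11 ≈ 0.81818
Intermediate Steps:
v = -6
(7 - 2) + 46/(c(7, n(-5)) + v) = (7 - 2) + 46/(-5 - 6) = 5 + 46/(-11) = 5 + 46*(-1/11) = 5 - 46/11 = 9/11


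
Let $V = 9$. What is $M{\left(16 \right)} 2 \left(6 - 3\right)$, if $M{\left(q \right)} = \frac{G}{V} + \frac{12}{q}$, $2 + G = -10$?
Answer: $- \frac{7}{2} \approx -3.5$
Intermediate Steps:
$G = -12$ ($G = -2 - 10 = -12$)
$M{\left(q \right)} = - \frac{4}{3} + \frac{12}{q}$ ($M{\left(q \right)} = - \frac{12}{9} + \frac{12}{q} = \left(-12\right) \frac{1}{9} + \frac{12}{q} = - \frac{4}{3} + \frac{12}{q}$)
$M{\left(16 \right)} 2 \left(6 - 3\right) = \left(- \frac{4}{3} + \frac{12}{16}\right) 2 \left(6 - 3\right) = \left(- \frac{4}{3} + 12 \cdot \frac{1}{16}\right) 2 \left(6 - 3\right) = \left(- \frac{4}{3} + \frac{3}{4}\right) 2 \cdot 3 = \left(- \frac{7}{12}\right) 6 = - \frac{7}{2}$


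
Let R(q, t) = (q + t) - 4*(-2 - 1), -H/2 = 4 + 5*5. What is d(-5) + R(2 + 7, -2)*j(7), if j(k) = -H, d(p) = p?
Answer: 1097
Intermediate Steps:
H = -58 (H = -2*(4 + 5*5) = -2*(4 + 25) = -2*29 = -58)
j(k) = 58 (j(k) = -1*(-58) = 58)
R(q, t) = 12 + q + t (R(q, t) = (q + t) - 4*(-3) = (q + t) + 12 = 12 + q + t)
d(-5) + R(2 + 7, -2)*j(7) = -5 + (12 + (2 + 7) - 2)*58 = -5 + (12 + 9 - 2)*58 = -5 + 19*58 = -5 + 1102 = 1097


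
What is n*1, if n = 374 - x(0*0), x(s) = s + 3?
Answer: 371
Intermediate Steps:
x(s) = 3 + s
n = 371 (n = 374 - (3 + 0*0) = 374 - (3 + 0) = 374 - 1*3 = 374 - 3 = 371)
n*1 = 371*1 = 371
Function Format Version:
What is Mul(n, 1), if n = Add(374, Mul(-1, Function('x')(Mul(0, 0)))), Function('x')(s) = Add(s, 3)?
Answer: 371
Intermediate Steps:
Function('x')(s) = Add(3, s)
n = 371 (n = Add(374, Mul(-1, Add(3, Mul(0, 0)))) = Add(374, Mul(-1, Add(3, 0))) = Add(374, Mul(-1, 3)) = Add(374, -3) = 371)
Mul(n, 1) = Mul(371, 1) = 371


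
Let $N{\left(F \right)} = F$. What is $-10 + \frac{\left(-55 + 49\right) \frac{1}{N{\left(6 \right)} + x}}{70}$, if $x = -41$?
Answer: $- \frac{12247}{1225} \approx -9.9976$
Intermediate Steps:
$-10 + \frac{\left(-55 + 49\right) \frac{1}{N{\left(6 \right)} + x}}{70} = -10 + \frac{\left(-55 + 49\right) \frac{1}{6 - 41}}{70} = -10 + \frac{\left(-6\right) \frac{1}{-35}}{70} = -10 + \frac{\left(-6\right) \left(- \frac{1}{35}\right)}{70} = -10 + \frac{1}{70} \cdot \frac{6}{35} = -10 + \frac{3}{1225} = - \frac{12247}{1225}$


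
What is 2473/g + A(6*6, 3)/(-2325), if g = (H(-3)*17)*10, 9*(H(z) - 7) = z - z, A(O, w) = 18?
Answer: 381887/184450 ≈ 2.0704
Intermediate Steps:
H(z) = 7 (H(z) = 7 + (z - z)/9 = 7 + (⅑)*0 = 7 + 0 = 7)
g = 1190 (g = (7*17)*10 = 119*10 = 1190)
2473/g + A(6*6, 3)/(-2325) = 2473/1190 + 18/(-2325) = 2473*(1/1190) + 18*(-1/2325) = 2473/1190 - 6/775 = 381887/184450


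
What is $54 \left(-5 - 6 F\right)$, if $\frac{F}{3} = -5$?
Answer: $4590$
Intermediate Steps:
$F = -15$ ($F = 3 \left(-5\right) = -15$)
$54 \left(-5 - 6 F\right) = 54 \left(-5 - -90\right) = 54 \left(-5 + 90\right) = 54 \cdot 85 = 4590$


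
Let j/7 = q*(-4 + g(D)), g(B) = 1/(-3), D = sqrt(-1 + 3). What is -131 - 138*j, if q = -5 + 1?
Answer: -16875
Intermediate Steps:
q = -4
D = sqrt(2) ≈ 1.4142
g(B) = -1/3
j = 364/3 (j = 7*(-4*(-4 - 1/3)) = 7*(-4*(-13/3)) = 7*(52/3) = 364/3 ≈ 121.33)
-131 - 138*j = -131 - 138*364/3 = -131 - 16744 = -16875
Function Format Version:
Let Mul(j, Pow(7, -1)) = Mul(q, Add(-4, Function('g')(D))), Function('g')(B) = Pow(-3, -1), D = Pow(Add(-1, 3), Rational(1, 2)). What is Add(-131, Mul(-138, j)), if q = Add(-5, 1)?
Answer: -16875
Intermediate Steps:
q = -4
D = Pow(2, Rational(1, 2)) ≈ 1.4142
Function('g')(B) = Rational(-1, 3)
j = Rational(364, 3) (j = Mul(7, Mul(-4, Add(-4, Rational(-1, 3)))) = Mul(7, Mul(-4, Rational(-13, 3))) = Mul(7, Rational(52, 3)) = Rational(364, 3) ≈ 121.33)
Add(-131, Mul(-138, j)) = Add(-131, Mul(-138, Rational(364, 3))) = Add(-131, -16744) = -16875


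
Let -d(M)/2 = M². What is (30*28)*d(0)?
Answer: 0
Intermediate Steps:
d(M) = -2*M²
(30*28)*d(0) = (30*28)*(-2*0²) = 840*(-2*0) = 840*0 = 0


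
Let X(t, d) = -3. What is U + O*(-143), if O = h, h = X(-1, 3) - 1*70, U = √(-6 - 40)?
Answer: 10439 + I*√46 ≈ 10439.0 + 6.7823*I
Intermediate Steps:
U = I*√46 (U = √(-46) = I*√46 ≈ 6.7823*I)
h = -73 (h = -3 - 1*70 = -3 - 70 = -73)
O = -73
U + O*(-143) = I*√46 - 73*(-143) = I*√46 + 10439 = 10439 + I*√46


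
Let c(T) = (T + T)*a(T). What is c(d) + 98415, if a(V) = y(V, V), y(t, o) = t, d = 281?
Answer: 256337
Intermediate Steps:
a(V) = V
c(T) = 2*T² (c(T) = (T + T)*T = (2*T)*T = 2*T²)
c(d) + 98415 = 2*281² + 98415 = 2*78961 + 98415 = 157922 + 98415 = 256337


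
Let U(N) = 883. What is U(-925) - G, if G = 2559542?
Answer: -2558659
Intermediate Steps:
U(-925) - G = 883 - 1*2559542 = 883 - 2559542 = -2558659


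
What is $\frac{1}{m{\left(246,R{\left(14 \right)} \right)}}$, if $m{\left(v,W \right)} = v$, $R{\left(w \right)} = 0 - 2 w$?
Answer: $\frac{1}{246} \approx 0.004065$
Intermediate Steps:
$R{\left(w \right)} = - 2 w$
$\frac{1}{m{\left(246,R{\left(14 \right)} \right)}} = \frac{1}{246}$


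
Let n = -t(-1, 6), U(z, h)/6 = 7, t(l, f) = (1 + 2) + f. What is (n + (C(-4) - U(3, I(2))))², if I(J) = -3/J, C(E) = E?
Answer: 3025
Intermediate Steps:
t(l, f) = 3 + f
U(z, h) = 42 (U(z, h) = 6*7 = 42)
n = -9 (n = -(3 + 6) = -1*9 = -9)
(n + (C(-4) - U(3, I(2))))² = (-9 + (-4 - 1*42))² = (-9 + (-4 - 42))² = (-9 - 46)² = (-55)² = 3025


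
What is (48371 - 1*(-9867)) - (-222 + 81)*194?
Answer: 85592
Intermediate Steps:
(48371 - 1*(-9867)) - (-222 + 81)*194 = (48371 + 9867) - (-141)*194 = 58238 - 1*(-27354) = 58238 + 27354 = 85592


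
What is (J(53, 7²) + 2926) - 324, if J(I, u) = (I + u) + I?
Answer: 2757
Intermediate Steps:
J(I, u) = u + 2*I
(J(53, 7²) + 2926) - 324 = ((7² + 2*53) + 2926) - 324 = ((49 + 106) + 2926) - 324 = (155 + 2926) - 324 = 3081 - 324 = 2757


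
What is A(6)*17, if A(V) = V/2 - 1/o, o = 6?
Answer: 289/6 ≈ 48.167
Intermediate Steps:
A(V) = -⅙ + V/2 (A(V) = V/2 - 1/6 = V*(½) - 1*⅙ = V/2 - ⅙ = -⅙ + V/2)
A(6)*17 = (-⅙ + (½)*6)*17 = (-⅙ + 3)*17 = (17/6)*17 = 289/6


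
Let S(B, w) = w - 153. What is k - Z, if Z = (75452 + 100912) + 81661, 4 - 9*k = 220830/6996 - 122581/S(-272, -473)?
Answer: -141266019401/547437 ≈ -2.5805e+5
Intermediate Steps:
S(B, w) = -153 + w
k = -13587476/547437 (k = 4/9 - (220830/6996 - 122581/(-153 - 473))/9 = 4/9 - (220830*(1/6996) - 122581/(-626))/9 = 4/9 - (36805/1166 - 122581*(-1/626))/9 = 4/9 - (36805/1166 + 122581/626)/9 = 4/9 - 1/9*41492344/182479 = 4/9 - 41492344/1642311 = -13587476/547437 ≈ -24.820)
Z = 258025 (Z = 176364 + 81661 = 258025)
k - Z = -13587476/547437 - 1*258025 = -13587476/547437 - 258025 = -141266019401/547437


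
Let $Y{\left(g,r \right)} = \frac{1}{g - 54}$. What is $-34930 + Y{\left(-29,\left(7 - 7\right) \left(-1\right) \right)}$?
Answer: $- \frac{2899191}{83} \approx -34930.0$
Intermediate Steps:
$Y{\left(g,r \right)} = \frac{1}{-54 + g}$
$-34930 + Y{\left(-29,\left(7 - 7\right) \left(-1\right) \right)} = -34930 + \frac{1}{-54 - 29} = -34930 + \frac{1}{-83} = -34930 - \frac{1}{83} = - \frac{2899191}{83}$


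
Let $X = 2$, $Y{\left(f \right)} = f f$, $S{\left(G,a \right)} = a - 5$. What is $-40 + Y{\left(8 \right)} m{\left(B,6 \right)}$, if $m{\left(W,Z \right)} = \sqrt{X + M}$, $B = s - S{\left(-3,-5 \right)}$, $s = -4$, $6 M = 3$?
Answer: $-40 + 32 \sqrt{10} \approx 61.193$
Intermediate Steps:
$S{\left(G,a \right)} = -5 + a$ ($S{\left(G,a \right)} = a - 5 = -5 + a$)
$M = \frac{1}{2}$ ($M = \frac{1}{6} \cdot 3 = \frac{1}{2} \approx 0.5$)
$Y{\left(f \right)} = f^{2}$
$B = 6$ ($B = -4 - \left(-5 - 5\right) = -4 - -10 = -4 + 10 = 6$)
$m{\left(W,Z \right)} = \frac{\sqrt{10}}{2}$ ($m{\left(W,Z \right)} = \sqrt{2 + \frac{1}{2}} = \sqrt{\frac{5}{2}} = \frac{\sqrt{10}}{2}$)
$-40 + Y{\left(8 \right)} m{\left(B,6 \right)} = -40 + 8^{2} \frac{\sqrt{10}}{2} = -40 + 64 \frac{\sqrt{10}}{2} = -40 + 32 \sqrt{10}$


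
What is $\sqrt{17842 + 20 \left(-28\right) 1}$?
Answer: $\sqrt{17282} \approx 131.46$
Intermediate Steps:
$\sqrt{17842 + 20 \left(-28\right) 1} = \sqrt{17842 - 560} = \sqrt{17282}$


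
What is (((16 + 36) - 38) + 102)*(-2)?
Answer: -232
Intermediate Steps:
(((16 + 36) - 38) + 102)*(-2) = ((52 - 38) + 102)*(-2) = (14 + 102)*(-2) = 116*(-2) = -232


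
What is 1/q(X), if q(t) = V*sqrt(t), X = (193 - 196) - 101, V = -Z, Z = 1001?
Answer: I*sqrt(26)/52052 ≈ 9.796e-5*I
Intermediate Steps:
V = -1001 (V = -1*1001 = -1001)
X = -104 (X = -3 - 101 = -104)
q(t) = -1001*sqrt(t)
1/q(X) = 1/(-2002*I*sqrt(26)) = I*sqrt(26)/52052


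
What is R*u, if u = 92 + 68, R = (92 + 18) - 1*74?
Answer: 5760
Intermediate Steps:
R = 36 (R = 110 - 74 = 36)
u = 160
R*u = 36*160 = 5760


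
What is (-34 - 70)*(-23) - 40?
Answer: 2352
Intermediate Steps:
(-34 - 70)*(-23) - 40 = -104*(-23) - 40 = 2392 - 40 = 2352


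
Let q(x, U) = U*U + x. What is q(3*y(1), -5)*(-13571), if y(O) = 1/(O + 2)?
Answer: -352846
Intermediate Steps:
y(O) = 1/(2 + O)
q(x, U) = x + U² (q(x, U) = U² + x = x + U²)
q(3*y(1), -5)*(-13571) = (3/(2 + 1) + (-5)²)*(-13571) = (3/3 + 25)*(-13571) = (3*(⅓) + 25)*(-13571) = (1 + 25)*(-13571) = 26*(-13571) = -352846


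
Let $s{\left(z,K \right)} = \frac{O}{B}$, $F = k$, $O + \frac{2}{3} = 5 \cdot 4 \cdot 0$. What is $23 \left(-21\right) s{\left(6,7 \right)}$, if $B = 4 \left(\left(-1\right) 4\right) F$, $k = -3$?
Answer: $\frac{161}{24} \approx 6.7083$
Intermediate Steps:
$O = - \frac{2}{3}$ ($O = - \frac{2}{3} + 5 \cdot 4 \cdot 0 = - \frac{2}{3} + 20 \cdot 0 = - \frac{2}{3} + 0 = - \frac{2}{3} \approx -0.66667$)
$F = -3$
$B = 48$ ($B = 4 \left(\left(-1\right) 4\right) \left(-3\right) = 4 \left(-4\right) \left(-3\right) = \left(-16\right) \left(-3\right) = 48$)
$s{\left(z,K \right)} = - \frac{1}{72}$ ($s{\left(z,K \right)} = - \frac{2}{3 \cdot 48} = \left(- \frac{2}{3}\right) \frac{1}{48} = - \frac{1}{72}$)
$23 \left(-21\right) s{\left(6,7 \right)} = 23 \left(-21\right) \left(- \frac{1}{72}\right) = \left(-483\right) \left(- \frac{1}{72}\right) = \frac{161}{24}$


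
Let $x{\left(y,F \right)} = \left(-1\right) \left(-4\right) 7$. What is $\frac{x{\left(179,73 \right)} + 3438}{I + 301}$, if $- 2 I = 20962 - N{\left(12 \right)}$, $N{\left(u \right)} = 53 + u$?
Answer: $- \frac{6932}{20295} \approx -0.34156$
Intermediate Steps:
$I = - \frac{20897}{2}$ ($I = - \frac{20962 - \left(53 + 12\right)}{2} = - \frac{20962 - 65}{2} = \left(- \frac{1}{2}\right) 20897 = - \frac{20897}{2} \approx -10449.0$)
$x{\left(y,F \right)} = 28$ ($x{\left(y,F \right)} = 4 \cdot 7 = 28$)
$\frac{x{\left(179,73 \right)} + 3438}{I + 301} = \frac{28 + 3438}{- \frac{20897}{2} + 301} = \frac{3466}{- \frac{20295}{2}} = 3466 \left(- \frac{2}{20295}\right) = - \frac{6932}{20295}$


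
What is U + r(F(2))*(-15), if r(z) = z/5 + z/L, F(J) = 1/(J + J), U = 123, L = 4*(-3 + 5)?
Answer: 3897/32 ≈ 121.78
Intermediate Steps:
L = 8 (L = 4*2 = 8)
F(J) = 1/(2*J)
r(z) = 13*z/40 (r(z) = z/5 + z/8 = 13*z/40)
U + r(F(2))*(-15) = 123 + (13*((1/2)/2)/40)*(-15) = 123 + (13*((1/2)*(1/2))/40)*(-15) = 123 + ((13/40)*(1/4))*(-15) = 123 + (13/160)*(-15) = 123 - 39/32 = 3897/32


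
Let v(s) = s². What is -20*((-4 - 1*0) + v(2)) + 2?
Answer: 2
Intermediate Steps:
-20*((-4 - 1*0) + v(2)) + 2 = -20*((-4 - 1*0) + 2²) + 2 = -20*((-4 + 0) + 4) + 2 = -20*(-4 + 4) + 2 = -20*0 + 2 = 0 + 2 = 2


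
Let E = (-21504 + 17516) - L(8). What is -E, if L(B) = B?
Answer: 3996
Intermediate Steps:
E = -3996 (E = (-21504 + 17516) - 1*8 = -3988 - 8 = -3996)
-E = -1*(-3996) = 3996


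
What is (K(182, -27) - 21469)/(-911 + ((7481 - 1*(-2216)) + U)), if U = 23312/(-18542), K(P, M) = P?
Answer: -197351777/81443350 ≈ -2.4232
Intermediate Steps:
U = -11656/9271 (U = 23312*(-1/18542) = -11656/9271 ≈ -1.2573)
(K(182, -27) - 21469)/(-911 + ((7481 - 1*(-2216)) + U)) = (182 - 21469)/(-911 + ((7481 - 1*(-2216)) - 11656/9271)) = -21287/(-911 + ((7481 + 2216) - 11656/9271)) = -21287/(-911 + (9697 - 11656/9271)) = -21287/(-911 + 89889231/9271) = -21287/81443350/9271 = -21287*9271/81443350 = -197351777/81443350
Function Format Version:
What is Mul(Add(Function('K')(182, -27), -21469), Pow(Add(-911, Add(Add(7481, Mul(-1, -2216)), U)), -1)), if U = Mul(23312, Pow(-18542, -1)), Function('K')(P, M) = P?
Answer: Rational(-197351777, 81443350) ≈ -2.4232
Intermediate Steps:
U = Rational(-11656, 9271) (U = Mul(23312, Rational(-1, 18542)) = Rational(-11656, 9271) ≈ -1.2573)
Mul(Add(Function('K')(182, -27), -21469), Pow(Add(-911, Add(Add(7481, Mul(-1, -2216)), U)), -1)) = Mul(Add(182, -21469), Pow(Add(-911, Add(Add(7481, Mul(-1, -2216)), Rational(-11656, 9271))), -1)) = Mul(-21287, Pow(Add(-911, Add(Add(7481, 2216), Rational(-11656, 9271))), -1)) = Mul(-21287, Pow(Add(-911, Add(9697, Rational(-11656, 9271))), -1)) = Mul(-21287, Pow(Add(-911, Rational(89889231, 9271)), -1)) = Mul(-21287, Pow(Rational(81443350, 9271), -1)) = Mul(-21287, Rational(9271, 81443350)) = Rational(-197351777, 81443350)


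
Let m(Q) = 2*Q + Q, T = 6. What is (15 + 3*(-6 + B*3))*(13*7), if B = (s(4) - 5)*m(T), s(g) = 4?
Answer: -15015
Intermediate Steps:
m(Q) = 3*Q
B = -18 (B = (4 - 5)*(3*6) = -1*18 = -18)
(15 + 3*(-6 + B*3))*(13*7) = (15 + 3*(-6 - 18*3))*(13*7) = (15 + 3*(-6 - 54))*91 = (15 + 3*(-60))*91 = (15 - 180)*91 = -165*91 = -15015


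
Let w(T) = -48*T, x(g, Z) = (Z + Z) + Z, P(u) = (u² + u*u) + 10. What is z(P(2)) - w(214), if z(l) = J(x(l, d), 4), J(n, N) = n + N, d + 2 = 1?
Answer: 10273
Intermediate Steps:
d = -1 (d = -2 + 1 = -1)
P(u) = 10 + 2*u² (P(u) = (u² + u²) + 10 = 2*u² + 10 = 10 + 2*u²)
x(g, Z) = 3*Z (x(g, Z) = 2*Z + Z = 3*Z)
J(n, N) = N + n
z(l) = 1 (z(l) = 4 + 3*(-1) = 4 - 3 = 1)
z(P(2)) - w(214) = 1 - (-48)*214 = 1 - 1*(-10272) = 1 + 10272 = 10273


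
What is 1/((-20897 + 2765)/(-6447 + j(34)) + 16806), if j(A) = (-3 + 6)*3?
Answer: 1073/18035860 ≈ 5.9493e-5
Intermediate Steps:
j(A) = 9 (j(A) = 3*3 = 9)
1/((-20897 + 2765)/(-6447 + j(34)) + 16806) = 1/((-20897 + 2765)/(-6447 + 9) + 16806) = 1/(-18132/(-6438) + 16806) = 1/(-18132*(-1/6438) + 16806) = 1/(3022/1073 + 16806) = 1/(18035860/1073) = 1073/18035860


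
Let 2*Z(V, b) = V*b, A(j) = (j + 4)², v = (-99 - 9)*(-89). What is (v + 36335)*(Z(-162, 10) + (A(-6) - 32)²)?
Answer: -1194622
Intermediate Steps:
v = 9612 (v = -108*(-89) = 9612)
A(j) = (4 + j)²
Z(V, b) = V*b/2 (Z(V, b) = (V*b)/2 = V*b/2)
(v + 36335)*(Z(-162, 10) + (A(-6) - 32)²) = (9612 + 36335)*((½)*(-162)*10 + ((4 - 6)² - 32)²) = 45947*(-810 + ((-2)² - 32)²) = 45947*(-810 + (4 - 32)²) = 45947*(-810 + (-28)²) = 45947*(-810 + 784) = 45947*(-26) = -1194622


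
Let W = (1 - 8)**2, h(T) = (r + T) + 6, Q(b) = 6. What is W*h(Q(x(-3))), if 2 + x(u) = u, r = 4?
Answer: 784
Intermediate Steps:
x(u) = -2 + u
h(T) = 10 + T (h(T) = (4 + T) + 6 = 10 + T)
W = 49 (W = (-7)**2 = 49)
W*h(Q(x(-3))) = 49*(10 + 6) = 49*16 = 784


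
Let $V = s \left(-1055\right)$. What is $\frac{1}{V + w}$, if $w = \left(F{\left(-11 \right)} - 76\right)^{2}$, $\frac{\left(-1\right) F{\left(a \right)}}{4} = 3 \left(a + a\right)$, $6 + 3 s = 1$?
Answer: $\frac{3}{111307} \approx 2.6952 \cdot 10^{-5}$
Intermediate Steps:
$s = - \frac{5}{3}$ ($s = -2 + \frac{1}{3} \cdot 1 = -2 + \frac{1}{3} = - \frac{5}{3} \approx -1.6667$)
$F{\left(a \right)} = - 24 a$ ($F{\left(a \right)} = - 4 \cdot 3 \left(a + a\right) = - 4 \cdot 3 \cdot 2 a = - 4 \cdot 6 a = - 24 a$)
$w = 35344$ ($w = \left(\left(-24\right) \left(-11\right) - 76\right)^{2} = \left(264 - 76\right)^{2} = 188^{2} = 35344$)
$V = \frac{5275}{3}$ ($V = \left(- \frac{5}{3}\right) \left(-1055\right) = \frac{5275}{3} \approx 1758.3$)
$\frac{1}{V + w} = \frac{1}{\frac{5275}{3} + 35344} = \frac{1}{\frac{111307}{3}} = \frac{3}{111307}$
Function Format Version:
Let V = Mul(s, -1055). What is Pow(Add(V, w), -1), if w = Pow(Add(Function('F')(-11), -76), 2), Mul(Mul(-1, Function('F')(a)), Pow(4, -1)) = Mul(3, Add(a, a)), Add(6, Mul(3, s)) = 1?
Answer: Rational(3, 111307) ≈ 2.6952e-5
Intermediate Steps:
s = Rational(-5, 3) (s = Add(-2, Mul(Rational(1, 3), 1)) = Add(-2, Rational(1, 3)) = Rational(-5, 3) ≈ -1.6667)
Function('F')(a) = Mul(-24, a) (Function('F')(a) = Mul(-4, Mul(3, Add(a, a))) = Mul(-4, Mul(3, Mul(2, a))) = Mul(-4, Mul(6, a)) = Mul(-24, a))
w = 35344 (w = Pow(Add(Mul(-24, -11), -76), 2) = Pow(Add(264, -76), 2) = Pow(188, 2) = 35344)
V = Rational(5275, 3) (V = Mul(Rational(-5, 3), -1055) = Rational(5275, 3) ≈ 1758.3)
Pow(Add(V, w), -1) = Pow(Add(Rational(5275, 3), 35344), -1) = Pow(Rational(111307, 3), -1) = Rational(3, 111307)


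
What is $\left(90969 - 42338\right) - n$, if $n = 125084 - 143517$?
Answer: $67064$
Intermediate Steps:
$n = -18433$
$\left(90969 - 42338\right) - n = \left(90969 - 42338\right) - -18433 = 48631 + 18433 = 67064$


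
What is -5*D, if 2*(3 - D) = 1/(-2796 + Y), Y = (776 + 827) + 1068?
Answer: -751/50 ≈ -15.020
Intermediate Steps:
Y = 2671 (Y = 1603 + 1068 = 2671)
D = 751/250 (D = 3 - 1/(2*(-2796 + 2671)) = 3 - 1/2/(-125) = 3 - 1/2*(-1/125) = 3 + 1/250 = 751/250 ≈ 3.0040)
-5*D = -5*751/250 = -751/50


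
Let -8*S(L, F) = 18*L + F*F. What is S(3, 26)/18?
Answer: -365/72 ≈ -5.0694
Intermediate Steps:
S(L, F) = -9*L/4 - F**2/8 (S(L, F) = -(18*L + F*F)/8 = -(18*L + F**2)/8 = -(F**2 + 18*L)/8 = -9*L/4 - F**2/8)
S(3, 26)/18 = (-9/4*3 - 1/8*26**2)/18 = (-27/4 - 1/8*676)*(1/18) = (-27/4 - 169/2)*(1/18) = -365/4*1/18 = -365/72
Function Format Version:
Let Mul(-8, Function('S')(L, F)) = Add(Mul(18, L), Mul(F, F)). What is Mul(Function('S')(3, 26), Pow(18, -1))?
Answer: Rational(-365, 72) ≈ -5.0694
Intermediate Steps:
Function('S')(L, F) = Add(Mul(Rational(-9, 4), L), Mul(Rational(-1, 8), Pow(F, 2))) (Function('S')(L, F) = Mul(Rational(-1, 8), Add(Mul(18, L), Mul(F, F))) = Mul(Rational(-1, 8), Add(Mul(18, L), Pow(F, 2))) = Mul(Rational(-1, 8), Add(Pow(F, 2), Mul(18, L))) = Add(Mul(Rational(-9, 4), L), Mul(Rational(-1, 8), Pow(F, 2))))
Mul(Function('S')(3, 26), Pow(18, -1)) = Mul(Add(Mul(Rational(-9, 4), 3), Mul(Rational(-1, 8), Pow(26, 2))), Pow(18, -1)) = Mul(Add(Rational(-27, 4), Mul(Rational(-1, 8), 676)), Rational(1, 18)) = Mul(Add(Rational(-27, 4), Rational(-169, 2)), Rational(1, 18)) = Mul(Rational(-365, 4), Rational(1, 18)) = Rational(-365, 72)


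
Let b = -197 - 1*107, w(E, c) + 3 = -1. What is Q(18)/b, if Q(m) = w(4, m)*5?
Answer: 5/76 ≈ 0.065789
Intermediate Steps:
w(E, c) = -4 (w(E, c) = -3 - 1 = -4)
b = -304 (b = -197 - 107 = -304)
Q(m) = -20 (Q(m) = -4*5 = -20)
Q(18)/b = -20/(-304) = -20*(-1/304) = 5/76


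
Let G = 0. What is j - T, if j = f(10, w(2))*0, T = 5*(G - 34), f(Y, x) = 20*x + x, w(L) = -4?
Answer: 170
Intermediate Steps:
f(Y, x) = 21*x
T = -170 (T = 5*(0 - 34) = 5*(-34) = -170)
j = 0 (j = (21*(-4))*0 = -84*0 = 0)
j - T = 0 - 1*(-170) = 0 + 170 = 170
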